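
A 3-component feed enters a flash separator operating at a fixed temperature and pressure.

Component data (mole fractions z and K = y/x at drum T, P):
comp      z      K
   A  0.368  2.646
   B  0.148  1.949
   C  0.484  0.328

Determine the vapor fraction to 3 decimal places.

Let ψ = V/F and solve Σ zᵢ(Kᵢ−1)/(1+ψ(Kᵢ−1)) = 0.
g(0) = ΣzᵢKᵢ − 1 = 0.421 and g(1) = 1 − Σzᵢ/Kᵢ = -0.691, so a root lies in (0, 1).
Newton iteration, ψ⁰ = 0.69:
  ψ = 0.690: g = -0.2380, g' = -1.027 → ψ = 0.458
  ψ = 0.458: g = -0.0269, g' = -0.845 → ψ = 0.427
  ψ = 0.427: g = -0.0001, g' = -0.841 → ψ = 0.426
Converged at ψ = 0.426.

ψ = 0.426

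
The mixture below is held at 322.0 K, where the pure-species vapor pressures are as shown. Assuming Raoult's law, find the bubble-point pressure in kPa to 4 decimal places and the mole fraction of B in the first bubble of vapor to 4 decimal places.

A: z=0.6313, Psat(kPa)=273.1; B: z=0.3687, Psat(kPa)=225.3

Pbub = 255.4761 kPa, y_B = 0.3252

At the bubble point ψ → 0, so ΣzᵢKᵢ = 1 with Kᵢ = Pᵢˢᵃᵗ/P ⇒ P = ΣzᵢPᵢˢᵃᵗ.
P = 0.6313·273.1 + 0.3687·225.3 = 255.4761 kPa
yᵢ = zᵢPᵢˢᵃᵗ/P ⇒ y_B = 0.3687·225.3/255.4761 = 0.3252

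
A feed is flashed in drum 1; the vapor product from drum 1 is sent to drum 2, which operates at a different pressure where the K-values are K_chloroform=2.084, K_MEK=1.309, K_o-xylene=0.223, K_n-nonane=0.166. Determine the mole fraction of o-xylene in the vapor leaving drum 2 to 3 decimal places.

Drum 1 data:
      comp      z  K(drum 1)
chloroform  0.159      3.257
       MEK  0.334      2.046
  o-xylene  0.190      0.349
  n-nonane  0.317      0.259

Drum 1:
Rachford–Rice: g(ψ₁) = Σ zᵢ(Kᵢ−1)/(1+ψ₁(Kᵢ−1)) = 0.
Check two-phase: ΣzᵢKᵢ = 1.350 > 1 and Σzᵢ/Kᵢ = 1.980 > 1, so g(0) = 0.350 > 0 and g(1) = -0.980 < 0.
Newton–Raphson from ψ₁ = 0.54:
  ψ₁ = 0.540: g = -0.1973, g' = -0.989 → ψ₁ = 0.340
  ψ₁ = 0.340: g = -0.0125, g' = -0.902 → ψ₁ = 0.327
Converged at ψ₁ = 0.327.
Drum-1 compositions:
  chloroform: x = 0.092, y = 0.298
  MEK: x = 0.249, y = 0.509
  o-xylene: x = 0.241, y = 0.084
  n-nonane: x = 0.418, y = 0.108
Drum-2 feed = drum-1 vapor: z₂ = (0.2981, 0.5094, 0.0842, 0.1083).
Drum 2:
Iterate (Newton) starting at ψ₂ = 0.5:
  ψ₂ = 0.500: g = 0.0839, g' = -0.541 → ψ₂ = 0.655
  ψ₂ = 0.655: g = -0.0125, g' = -0.730 → ψ₂ = 0.638
Converged at ψ₂ = 0.638.
  chloroform: x = 0.176, y = 0.367
  MEK: x = 0.426, y = 0.557
  o-xylene: x = 0.167, y = 0.037
  n-nonane: x = 0.231, y = 0.038

y_o-xylene (drum 2) = 0.037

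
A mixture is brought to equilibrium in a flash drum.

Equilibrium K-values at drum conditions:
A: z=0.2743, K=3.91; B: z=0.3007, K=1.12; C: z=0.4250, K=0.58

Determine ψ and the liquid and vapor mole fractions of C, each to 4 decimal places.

ψ = 0.8103, x_C = 0.6443, y_C = 0.3737

Let ψ = V/F and solve Σ zᵢ(Kᵢ−1)/(1+ψ(Kᵢ−1)) = 0.
Check two-phase: ΣzᵢKᵢ = 1.6558 > 1 and Σzᵢ/Kᵢ = 1.0714 > 1, so g(0) = 0.6558 > 0 and g(1) = -0.0714 < 0.
Newton iteration, ψ⁰ = 0.67:
  ψ = 0.6700: g = 0.05561, g' = -0.4159 → ψ = 0.8037
  ψ = 0.8037: g = 0.00252, g' = -0.3828 → ψ = 0.8103
Converged at ψ = 0.8103.
Compositions from xᵢ = zᵢ/(1+ψ(Kᵢ−1)), yᵢ = Kᵢxᵢ:
  A: x = 0.0817, y = 0.3194
  B: x = 0.2741, y = 0.3069
  C: x = 0.6443, y = 0.3737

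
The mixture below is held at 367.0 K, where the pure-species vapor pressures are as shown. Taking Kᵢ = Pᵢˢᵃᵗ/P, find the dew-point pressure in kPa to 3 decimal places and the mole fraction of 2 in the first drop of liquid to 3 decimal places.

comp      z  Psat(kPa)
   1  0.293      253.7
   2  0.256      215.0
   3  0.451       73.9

Pdew = 118.365 kPa, x_2 = 0.141

At the dew point ψ → 1, so Σzᵢ/Kᵢ = 1 with Kᵢ = Pᵢˢᵃᵗ/P ⇒ 1/P = Σzᵢ/Pᵢˢᵃᵗ.
1/P = 0.293/253.7 + 0.256/215.0 + 0.451/73.9 = 0.008448 ⇒ P = 118.365 kPa
xᵢ = zᵢP/Pᵢˢᵃᵗ ⇒ x_2 = 0.256·118.365/215.0 = 0.141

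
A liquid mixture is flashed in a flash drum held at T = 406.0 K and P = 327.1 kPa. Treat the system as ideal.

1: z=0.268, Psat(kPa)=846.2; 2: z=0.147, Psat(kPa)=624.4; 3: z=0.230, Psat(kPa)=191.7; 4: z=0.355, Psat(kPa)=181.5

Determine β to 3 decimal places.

β = 0.513

Raoult's law: Kᵢ = Pᵢˢᵃᵗ/P = Pᵢˢᵃᵗ/327.1.
  K_1 = 846.2/327.1 = 2.58698, K_2 = 624.4/327.1 = 1.90890, K_3 = 191.7/327.1 = 0.58606, K_4 = 181.5/327.1 = 0.55488
Newton iteration, β⁰ = 0.5:
  β = 0.500: g = 0.0057, g' = -0.446 → β = 0.513
Converged at β = 0.513.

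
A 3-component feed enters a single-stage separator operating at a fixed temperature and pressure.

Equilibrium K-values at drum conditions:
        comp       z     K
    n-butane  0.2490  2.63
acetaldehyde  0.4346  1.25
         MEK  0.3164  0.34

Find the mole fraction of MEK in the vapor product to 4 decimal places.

Rachford–Rice: g(ψ) = Σ zᵢ(Kᵢ−1)/(1+ψ(Kᵢ−1)) = 0.
g(0) = ΣzᵢKᵢ − 1 = 0.3057 and g(1) = 1 − Σzᵢ/Kᵢ = -0.3729, so a root lies in (0, 1).
Newton iteration, ψ⁰ = 0.5:
  ψ = 0.5000: g = 0.00852, g' = -0.5293 → ψ = 0.5161
  ψ = 0.5161: g = -0.00003, g' = -0.5335 → ψ = 0.5160
Converged at ψ = 0.5160.
Compositions from xᵢ = zᵢ/(1+ψ(Kᵢ−1)), yᵢ = Kᵢxᵢ:
  n-butane: x = 0.1352, y = 0.3557
  acetaldehyde: x = 0.3849, y = 0.4812
  MEK: x = 0.4798, y = 0.1631

y_MEK = 0.1631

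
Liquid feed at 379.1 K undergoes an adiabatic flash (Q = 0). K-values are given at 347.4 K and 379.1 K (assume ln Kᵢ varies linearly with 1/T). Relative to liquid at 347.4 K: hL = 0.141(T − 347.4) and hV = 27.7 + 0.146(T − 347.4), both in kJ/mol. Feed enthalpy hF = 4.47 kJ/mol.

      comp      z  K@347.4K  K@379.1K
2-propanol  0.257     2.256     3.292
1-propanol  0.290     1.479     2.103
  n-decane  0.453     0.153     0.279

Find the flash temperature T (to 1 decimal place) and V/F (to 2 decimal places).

T = 350.4 K, V/F = 0.15

Adiabatic flash: solve Rachford–Rice at each trial T, then check hF = ψ·hV(T) + (1−ψ)·hL(T).
  T = 347.4 K: K = (2.256, 1.479, 0.153), RR gives ψ = 0.100, H_out = 2.775 kJ/mol
  T = 379.1 K: K = (3.292, 2.103, 0.279), RR gives ψ = 0.470, H_out = 17.569 kJ/mol
  T = 363.2 K: K = (2.746, 1.776, 0.209), RR gives ψ = 0.308, H_out = 10.779 kJ/mol
  T = 355.3 K: K = (2.494, 1.624, 0.180), RR gives ψ = 0.214, H_out = 7.045 kJ/mol
  T = 351.4 K: K = (2.375, 1.552, 0.166), RR gives ψ = 0.161, H_out = 5.023 kJ/mol
  T = 349.4 K: K = (2.315, 1.515, 0.159), RR gives ψ = 0.131, H_out = 3.924 kJ/mol
Linear interpolation between T = 349.4 (H_out = 3.924) and T = 351.4 (H_out = 5.023) on hF = 4.47 gives T ≈ 350.4 K, at which ψ = 0.15.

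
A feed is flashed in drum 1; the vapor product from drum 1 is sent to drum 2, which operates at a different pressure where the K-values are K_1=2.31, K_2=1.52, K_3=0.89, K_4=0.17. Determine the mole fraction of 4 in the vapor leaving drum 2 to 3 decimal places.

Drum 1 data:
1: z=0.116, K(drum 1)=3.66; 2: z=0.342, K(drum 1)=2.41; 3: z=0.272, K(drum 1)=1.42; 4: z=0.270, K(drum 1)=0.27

Drum 1:
Rachford–Rice: g(ψ₁) = Σ zᵢ(Kᵢ−1)/(1+ψ₁(Kᵢ−1)) = 0.
Feasibility: ΣzᵢKᵢ = 1.708, Σzᵢ/Kᵢ = 1.365 — both > 1, two phases present.
Newton iteration, ψ₁⁰ = 0.58:
  ψ₁ = 0.580: g = 0.1367, g' = -0.797 → ψ₁ = 0.752
  ψ₁ = 0.752: g = -0.0129, g' = -0.986 → ψ₁ = 0.739
  ψ₁ = 0.739: g = -0.0002, g' = -0.962 → ψ₁ = 0.738
Converged at ψ₁ = 0.738.
Drum-1 compositions:
  1: x = 0.039, y = 0.143
  2: x = 0.168, y = 0.404
  3: x = 0.208, y = 0.295
  4: x = 0.586, y = 0.158
Drum-2 feed = drum-1 vapor: z₂ = (0.1432, 0.4038, 0.2948, 0.1581).
Drum 2:
Rachford–Rice: g(ψ₂) = Σ zᵢ(Kᵢ−1)/(1+ψ₂(Kᵢ−1)) = 0.
Feasibility: ΣzᵢKᵢ = 1.234, Σzᵢ/Kᵢ = 1.589 — both > 1, two phases present.
Newton iteration, ψ₂⁰ = 0.65:
  ψ₂ = 0.650: g = -0.0617, g' = -0.651 → ψ₂ = 0.555
  ψ₂ = 0.555: g = -0.0064, g' = -0.527 → ψ₂ = 0.543
Converged at ψ₂ = 0.543.
  1: x = 0.084, y = 0.193
  2: x = 0.315, y = 0.479
  3: x = 0.314, y = 0.279
  4: x = 0.288, y = 0.049

y_4 (drum 2) = 0.049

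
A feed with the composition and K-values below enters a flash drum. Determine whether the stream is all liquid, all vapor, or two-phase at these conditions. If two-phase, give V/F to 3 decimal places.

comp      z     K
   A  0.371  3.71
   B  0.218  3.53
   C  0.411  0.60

ΣzᵢKᵢ = 2.393; Σzᵢ/Kᵢ = 0.847.
Since Σzᵢ/Kᵢ < 1 the mixture is above its dew point — single vapor phase.

all vapor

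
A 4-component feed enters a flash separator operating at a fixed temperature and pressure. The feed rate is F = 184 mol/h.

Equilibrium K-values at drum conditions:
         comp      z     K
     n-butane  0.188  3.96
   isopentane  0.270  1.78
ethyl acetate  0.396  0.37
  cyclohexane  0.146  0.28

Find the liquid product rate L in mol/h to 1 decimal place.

Rachford–Rice: g(ψ) = Σ zᵢ(Kᵢ−1)/(1+ψ(Kᵢ−1)) = 0.
Feasibility: ΣzᵢKᵢ = 1.412, Σzᵢ/Kᵢ = 1.791 — both > 1, two phases present.
Newton–Raphson from ψ = 0.65:
  ψ = 0.650: g = -0.2900, g' = -0.983 → ψ = 0.355
  ψ = 0.355: g = -0.0263, g' = -0.890 → ψ = 0.325
  ψ = 0.325: g = 0.0003, g' = -0.910 → ψ = 0.326
Converged at ψ = 0.326.
Then V = ψ·F = 0.3258·184 = 59.9 mol/h and L = F − V = 124.1 mol/h.

L = 124.1 mol/h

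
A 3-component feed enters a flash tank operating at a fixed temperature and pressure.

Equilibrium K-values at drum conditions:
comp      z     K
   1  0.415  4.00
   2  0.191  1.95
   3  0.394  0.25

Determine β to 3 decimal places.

Material balance + equilibrium reduce to Σ zᵢ(Kᵢ−1)/(1+β(Kᵢ−1)) = 0.
Feasibility: ΣzᵢKᵢ = 2.131, Σzᵢ/Kᵢ = 1.778 — both > 1, two phases present.
Iterate (Newton) starting at β = 0.62:
  β = 0.620: g = -0.0028, g' = -1.299 → β = 0.618
Converged at β = 0.618.

β = 0.618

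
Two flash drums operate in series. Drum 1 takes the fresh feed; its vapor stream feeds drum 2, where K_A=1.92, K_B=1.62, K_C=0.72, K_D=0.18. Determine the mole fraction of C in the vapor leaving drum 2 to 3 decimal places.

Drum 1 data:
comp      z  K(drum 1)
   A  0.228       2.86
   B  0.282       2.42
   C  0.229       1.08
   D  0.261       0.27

y_C (drum 2) = 0.203

Drum 1:
Let ψ₁ = V/F and solve Σ zᵢ(Kᵢ−1)/(1+ψ₁(Kᵢ−1)) = 0.
g(0) = ΣzᵢKᵢ − 1 = 0.652 and g(1) = 1 − Σzᵢ/Kᵢ = -0.375, so a root lies in (0, 1).
Newton iteration, ψ₁⁰ = 0.5:
  ψ₁ = 0.500: g = 0.1715, g' = -0.753 → ψ₁ = 0.728
  ψ₁ = 0.728: g = -0.0122, g' = -0.914 → ψ₁ = 0.715
  ψ₁ = 0.715: g = -0.0001, g' = -0.895 → ψ₁ = 0.714
Converged at ψ₁ = 0.714.
Drum-1 compositions:
  A: x = 0.098, y = 0.280
  B: x = 0.140, y = 0.339
  C: x = 0.217, y = 0.234
  D: x = 0.545, y = 0.147
Drum-2 feed = drum-1 vapor: z₂ = (0.2800, 0.3388, 0.2339, 0.1473).
Drum 2:
Rachford–Rice: g(ψ₂) = Σ zᵢ(Kᵢ−1)/(1+ψ₂(Kᵢ−1)) = 0.
Check two-phase: ΣzᵢKᵢ = 1.281 > 1 and Σzᵢ/Kᵢ = 1.498 > 1, so g(0) = 0.281 > 0 and g(1) = -0.498 < 0.
Newton iteration, ψ₂⁰ = 0.53:
  ψ₂ = 0.530: g = 0.0407, g' = -0.516 → ψ₂ = 0.609
  ψ₂ = 0.609: g = -0.0026, g' = -0.588 → ψ₂ = 0.604
Converged at ψ₂ = 0.604.
  A: x = 0.180, y = 0.345
  B: x = 0.246, y = 0.399
  C: x = 0.282, y = 0.203
  D: x = 0.292, y = 0.053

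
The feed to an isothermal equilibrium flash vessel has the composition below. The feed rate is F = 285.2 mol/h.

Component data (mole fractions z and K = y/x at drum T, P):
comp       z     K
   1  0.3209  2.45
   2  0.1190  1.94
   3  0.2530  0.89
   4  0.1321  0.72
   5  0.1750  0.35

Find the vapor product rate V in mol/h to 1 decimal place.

V = 207.7 mol/h

Material balance + equilibrium reduce to Σ zᵢ(Kᵢ−1)/(1+V/F(Kᵢ−1)) = 0.
Check two-phase: ΣzᵢKᵢ = 1.3986 > 1 and Σzᵢ/Kᵢ = 1.1601 > 1, so g(0) = 0.3986 > 0 and g(1) = -0.1601 < 0.
Newton–Raphson from V/F = 0.5:
  V/F = 0.5000: g = 0.10486, g' = -0.4551 → V/F = 0.7304
  V/F = 0.7304: g = -0.00103, g' = -0.4841 → V/F = 0.7283
Converged at V/F = 0.7283.
Then V = V/F·F = 0.7283·285.2 = 207.7 mol/h and L = F − V = 77.5 mol/h.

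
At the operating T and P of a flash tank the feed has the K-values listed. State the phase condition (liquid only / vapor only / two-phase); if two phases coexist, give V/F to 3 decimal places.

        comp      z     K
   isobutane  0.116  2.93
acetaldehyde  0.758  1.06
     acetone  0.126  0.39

ΣzᵢKᵢ = 1.193; Σzᵢ/Kᵢ = 1.078.
Both exceed 1, so a two-phase solution exists.
Material balance + equilibrium reduce to Σ zᵢ(Kᵢ−1)/(1+ψ(Kᵢ−1)) = 0.
Newton iteration, ψ⁰ = 0.5:
  ψ = 0.500: g = 0.0475, g' = -0.212 → ψ = 0.725
  ψ = 0.725: g = -0.0008, g' = -0.228 → ψ = 0.721
Converged at ψ = 0.721.

two-phase, V/F = 0.721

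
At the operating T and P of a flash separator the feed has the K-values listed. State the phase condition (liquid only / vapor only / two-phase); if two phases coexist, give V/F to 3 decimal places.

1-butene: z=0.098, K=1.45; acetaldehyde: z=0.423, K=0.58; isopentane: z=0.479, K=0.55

ΣzᵢKᵢ = 0.651; Σzᵢ/Kᵢ = 1.668.
Since ΣzᵢKᵢ < 1 the mixture is below its bubble point — single liquid phase.

liquid only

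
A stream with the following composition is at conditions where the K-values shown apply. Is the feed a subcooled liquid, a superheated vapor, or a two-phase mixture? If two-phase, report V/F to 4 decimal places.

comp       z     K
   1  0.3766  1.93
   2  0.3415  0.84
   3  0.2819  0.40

ΣzᵢKᵢ = 1.1265; Σzᵢ/Kᵢ = 1.3064.
Both exceed 1, so a two-phase solution exists.
Material balance + equilibrium reduce to Σ zᵢ(Kᵢ−1)/(1+ψ(Kᵢ−1)) = 0.
Newton–Raphson from ψ = 0.5:
  ψ = 0.5000: g = -0.06195, g' = -0.3692 → ψ = 0.3322
  ψ = 0.3322: g = -0.00138, g' = -0.3582 → ψ = 0.3283
Converged at ψ = 0.3283.

two-phase, V/F = 0.3283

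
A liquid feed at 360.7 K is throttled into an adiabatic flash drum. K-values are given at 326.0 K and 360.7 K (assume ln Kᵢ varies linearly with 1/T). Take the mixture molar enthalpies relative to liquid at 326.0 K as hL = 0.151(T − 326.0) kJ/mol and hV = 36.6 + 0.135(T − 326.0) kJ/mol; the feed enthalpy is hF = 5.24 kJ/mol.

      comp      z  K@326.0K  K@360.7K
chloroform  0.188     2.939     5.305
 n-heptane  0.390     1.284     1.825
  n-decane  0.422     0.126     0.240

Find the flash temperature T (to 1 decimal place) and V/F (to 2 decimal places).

T = 327.8 K, V/F = 0.14

Adiabatic flash: solve Rachford–Rice at each trial T, then check hF = ψ·hV(T) + (1−ψ)·hL(T).
  T = 326.0 K: K = (2.939, 1.284, 0.126), RR gives ψ = 0.110, H_out = 4.018 kJ/mol
  T = 360.7 K: K = (5.305, 1.825, 0.240), RR gives ψ = 0.471, H_out = 22.200 kJ/mol
  T = 343.4 K: K = (4.011, 1.545, 0.177), RR gives ψ = 0.318, H_out = 14.175 kJ/mol
  T = 334.7 K: K = (3.447, 1.412, 0.150), RR gives ψ = 0.225, H_out = 9.525 kJ/mol
  T = 330.4 K: K = (3.189, 1.348, 0.138), RR gives ψ = 0.172, H_out = 6.942 kJ/mol
  T = 328.2 K: K = (3.062, 1.316, 0.132), RR gives ψ = 0.142, H_out = 5.520 kJ/mol
Linear interpolation between T = 326.0 (H_out = 4.018) and T = 328.2 (H_out = 5.520) on hF = 5.24 gives T ≈ 327.8 K, at which ψ = 0.14.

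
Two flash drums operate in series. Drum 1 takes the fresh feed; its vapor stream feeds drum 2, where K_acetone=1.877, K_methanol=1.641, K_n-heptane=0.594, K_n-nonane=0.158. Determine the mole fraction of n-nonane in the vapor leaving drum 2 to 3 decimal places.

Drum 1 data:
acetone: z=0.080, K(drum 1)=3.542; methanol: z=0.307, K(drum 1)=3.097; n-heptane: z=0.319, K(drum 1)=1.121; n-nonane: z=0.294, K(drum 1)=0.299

y_n-nonane (drum 2) = 0.031

Drum 1:
Iterate (Newton) starting at ψ₁ = 0.33:
  ψ₁ = 0.330: g = 0.2601, g' = -0.873 → ψ₁ = 0.628
  ψ₁ = 0.628: g = 0.0240, g' = -0.793 → ψ₁ = 0.658
Converged at ψ₁ = 0.658.
Drum-1 compositions:
  acetone: x = 0.030, y = 0.106
  methanol: x = 0.129, y = 0.400
  n-heptane: x = 0.295, y = 0.331
  n-nonane: x = 0.546, y = 0.163
Drum-2 feed = drum-1 vapor: z₂ = (0.1060, 0.3996, 0.3312, 0.1631).
Drum 2:
Iterate (Newton) starting at ψ₂ = 0.5:
  ψ₂ = 0.500: g = -0.1473, g' = -0.564 → ψ₂ = 0.239
  ψ₂ = 0.239: g = -0.0219, g' = -0.427 → ψ₂ = 0.188
  ψ₂ = 0.188: g = -0.0003, g' = -0.418 → ψ₂ = 0.187
Converged at ψ₂ = 0.187.
  acetone: x = 0.091, y = 0.171
  methanol: x = 0.357, y = 0.585
  n-heptane: x = 0.358, y = 0.213
  n-nonane: x = 0.194, y = 0.031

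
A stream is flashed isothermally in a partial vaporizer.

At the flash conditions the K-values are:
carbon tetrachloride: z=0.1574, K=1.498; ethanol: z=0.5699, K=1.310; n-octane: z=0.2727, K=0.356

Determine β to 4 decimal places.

Newton–Raphson from β = 0.45:
  β = 0.4500: g = -0.02820, g' = -0.2925 → β = 0.3536
  β = 0.3536: g = -0.00153, g' = -0.2623 → β = 0.3477
Converged at β = 0.3477.

β = 0.3477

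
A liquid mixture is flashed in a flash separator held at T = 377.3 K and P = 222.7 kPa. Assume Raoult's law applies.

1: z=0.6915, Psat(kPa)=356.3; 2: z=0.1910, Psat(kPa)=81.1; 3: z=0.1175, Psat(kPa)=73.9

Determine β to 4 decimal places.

Raoult's law: Kᵢ = Pᵢˢᵃᵗ/P = Pᵢˢᵃᵗ/222.7.
  K_1 = 356.3/222.7 = 1.599910, K_2 = 81.1/222.7 = 0.364167, K_3 = 73.9/222.7 = 0.331837
Rachford–Rice: g(β) = Σ zᵢ(Kᵢ−1)/(1+β(Kᵢ−1)) = 0.
g(0) = ΣzᵢKᵢ − 1 = 0.2149 and g(1) = 1 − Σzᵢ/Kᵢ = -0.3108, so a root lies in (0, 1).
Iterate (Newton) starting at β = 0.5:
  β = 0.5000: g = 0.02317, g' = -0.4315 → β = 0.5537
  β = 0.5537: g = -0.00064, g' = -0.4563 → β = 0.5523
Converged at β = 0.5523.

β = 0.5523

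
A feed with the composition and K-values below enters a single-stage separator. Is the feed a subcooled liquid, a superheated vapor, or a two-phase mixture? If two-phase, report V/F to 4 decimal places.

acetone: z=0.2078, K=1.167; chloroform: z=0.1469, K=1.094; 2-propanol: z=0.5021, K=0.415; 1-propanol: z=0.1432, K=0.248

ΣzᵢKᵢ = 0.6471; Σzᵢ/Kᵢ = 2.0996.
Since ΣzᵢKᵢ < 1 the mixture is below its bubble point — single liquid phase.

subcooled liquid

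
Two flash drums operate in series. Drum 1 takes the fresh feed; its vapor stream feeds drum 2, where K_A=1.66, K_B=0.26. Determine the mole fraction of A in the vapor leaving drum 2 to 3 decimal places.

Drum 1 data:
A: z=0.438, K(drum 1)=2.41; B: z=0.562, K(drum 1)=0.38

y_A (drum 2) = 0.877

Drum 1:
Material balance + equilibrium reduce to Σ zᵢ(Kᵢ−1)/(1+ψ₁(Kᵢ−1)) = 0.
Feasibility: ΣzᵢKᵢ = 1.269, Σzᵢ/Kᵢ = 1.661 — both > 1, two phases present.
Binary case is linear: z₁(K₁−1)(1+ψ₁(K₂−1)) + z₂(K₂−1)(1+ψ₁(K₁−1)) = 0
⇒ ψ₁ = [z₁(K₁−1)+z₂(K₂−1)] / [−(K₁−1)(K₂−1)] = 0.2691/0.8742 = 0.308
Drum-1 compositions:
  A: x = 0.305, y = 0.736
  B: x = 0.695, y = 0.264
Drum-2 feed = drum-1 vapor: z₂ = (0.7361, 0.2639).
Drum 2:
Binary case is linear: z₁(K₁−1)(1+ψ₂(K₂−1)) + z₂(K₂−1)(1+ψ₂(K₁−1)) = 0
⇒ ψ₂ = [z₁(K₁−1)+z₂(K₂−1)] / [−(K₁−1)(K₂−1)] = 0.2905/0.4884 = 0.595
  A: x = 0.529, y = 0.877
  B: x = 0.471, y = 0.123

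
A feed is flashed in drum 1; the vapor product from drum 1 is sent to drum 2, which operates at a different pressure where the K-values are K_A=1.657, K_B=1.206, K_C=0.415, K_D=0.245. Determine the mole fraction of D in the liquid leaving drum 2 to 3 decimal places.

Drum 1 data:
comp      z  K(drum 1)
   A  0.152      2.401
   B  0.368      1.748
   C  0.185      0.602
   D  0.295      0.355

x_D (drum 2) = 0.178

Drum 1:
Let ψ₁ = V/F and solve Σ zᵢ(Kᵢ−1)/(1+ψ₁(Kᵢ−1)) = 0.
g(0) = ΣzᵢKᵢ − 1 = 0.224 and g(1) = 1 − Σzᵢ/Kᵢ = -0.412, so a root lies in (0, 1).
Newton iteration, ψ₁⁰ = 0.5:
  ψ₁ = 0.500: g = -0.0472, g' = -0.525 → ψ₁ = 0.410
  ψ₁ = 0.410: g = -0.0008, g' = -0.510 → ψ₁ = 0.409
Converged at ψ₁ = 0.409.
Drum-1 compositions:
  A: x = 0.097, y = 0.232
  B: x = 0.282, y = 0.493
  C: x = 0.221, y = 0.133
  D: x = 0.401, y = 0.142
Drum-2 feed = drum-1 vapor: z₂ = (0.2321, 0.4927, 0.1330, 0.1422).
Drum 2:
Let ψ₂ = V/F and solve Σ zᵢ(Kᵢ−1)/(1+ψ₂(Kᵢ−1)) = 0.
Feasibility: ΣzᵢKᵢ = 1.069, Σzᵢ/Kᵢ = 1.449 — both > 1, two phases present.
Newton iteration, ψ₂⁰ = 0.5:
  ψ₂ = 0.500: g = -0.0756, g' = -0.374 → ψ₂ = 0.298
  ψ₂ = 0.298: g = -0.0095, g' = -0.290 → ψ₂ = 0.265
  ψ₂ = 0.265: g = -0.0001, g' = -0.282 → ψ₂ = 0.264
Converged at ψ₂ = 0.264.
  A: x = 0.198, y = 0.328
  B: x = 0.467, y = 0.564
  C: x = 0.157, y = 0.065
  D: x = 0.178, y = 0.044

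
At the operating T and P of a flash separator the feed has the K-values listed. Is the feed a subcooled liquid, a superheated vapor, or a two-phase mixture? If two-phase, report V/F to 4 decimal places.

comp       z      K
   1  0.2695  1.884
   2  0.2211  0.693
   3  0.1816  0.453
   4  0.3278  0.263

ΣzᵢKᵢ = 0.8294; Σzᵢ/Kᵢ = 2.1094.
Since ΣzᵢKᵢ < 1 the mixture is below its bubble point — single liquid phase.

subcooled liquid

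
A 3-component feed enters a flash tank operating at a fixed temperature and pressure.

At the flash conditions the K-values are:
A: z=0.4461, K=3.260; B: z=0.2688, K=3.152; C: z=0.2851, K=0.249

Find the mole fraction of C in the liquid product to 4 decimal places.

Newton iteration, ψ⁰ = 0.5:
  ψ = 0.5000: g = 0.40912, g' = -1.2034 → ψ = 0.8400
  ψ = 0.8400: g = -0.02609, g' = -1.6090 → ψ = 0.8238
  ψ = 0.8238: g = -0.00052, g' = -1.5458 → ψ = 0.8234
Converged at ψ = 0.8234.
Compositions from xᵢ = zᵢ/(1+ψ(Kᵢ−1)), yᵢ = Kᵢxᵢ:
  A: x = 0.1559, y = 0.5083
  B: x = 0.0970, y = 0.3056
  C: x = 0.7471, y = 0.1860

x_C = 0.7471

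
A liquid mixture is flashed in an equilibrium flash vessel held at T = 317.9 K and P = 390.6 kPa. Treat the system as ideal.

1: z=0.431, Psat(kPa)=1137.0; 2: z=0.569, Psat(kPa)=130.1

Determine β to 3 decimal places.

β = 0.348

Raoult's law: Kᵢ = Pᵢˢᵃᵗ/P = Pᵢˢᵃᵗ/390.6.
  K_1 = 1137.0/390.6 = 2.91091, K_2 = 130.1/390.6 = 0.33308
Rachford–Rice: g(β) = Σ zᵢ(Kᵢ−1)/(1+β(Kᵢ−1)) = 0.
Check two-phase: ΣzᵢKᵢ = 1.444 > 1 and Σzᵢ/Kᵢ = 1.856 > 1, so g(0) = 0.444 > 0 and g(1) = -0.856 < 0.
Iterate (Newton) starting at β = 0.33:
  β = 0.330: g = 0.0185, g' = -1.008 → β = 0.348
Converged at β = 0.348.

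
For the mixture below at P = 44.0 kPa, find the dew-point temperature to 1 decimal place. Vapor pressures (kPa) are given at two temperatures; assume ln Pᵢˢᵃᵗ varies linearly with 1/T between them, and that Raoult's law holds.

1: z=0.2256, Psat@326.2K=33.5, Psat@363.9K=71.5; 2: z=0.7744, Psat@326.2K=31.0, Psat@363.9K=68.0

T = 341.3 K

Dew-point temperature: Σzᵢ·P/Pᵢˢᵃᵗ(T) = 1. Interpolate ln Pᵢˢᵃᵗ = aᵢ + bᵢ/T.
  T = 326.2 K: ΣzᵢP/Pᵢˢᵃᵗ = 1.3955
  T = 363.9 K: ΣzᵢP/Pᵢˢᵃᵗ = 0.6399
  T = 345.0 K: ΣzᵢP/Pᵢˢᵃᵗ = 0.9260
  T = 335.6 K: ΣzᵢP/Pᵢˢᵃᵗ = 1.1302
  T = 340.3 K: ΣzᵢP/Pᵢˢᵃᵗ = 1.0216
  T = 342.6 K: ΣzᵢP/Pᵢˢᵃᵗ = 0.9733
Interpolating between 340.3 K and 342.6 K gives T ≈ 341.3 K.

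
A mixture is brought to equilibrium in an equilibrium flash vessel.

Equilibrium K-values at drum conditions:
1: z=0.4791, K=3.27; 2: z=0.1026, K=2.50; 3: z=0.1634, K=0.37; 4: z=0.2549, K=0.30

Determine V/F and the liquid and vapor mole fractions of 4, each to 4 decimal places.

V/F = 0.6645, x_4 = 0.4766, y_4 = 0.1430

Material balance + equilibrium reduce to Σ zᵢ(Kᵢ−1)/(1+V/F(Kᵢ−1)) = 0.
Feasibility: ΣzᵢKᵢ = 1.9601, Σzᵢ/Kᵢ = 1.4788 — both > 1, two phases present.
Iterate (Newton) starting at V/F = 0.5:
  V/F = 0.5000: g = 0.17255, g' = -1.0508 → V/F = 0.6642
  V/F = 0.6642: g = 0.00028, g' = -1.0785 → V/F = 0.6645
Converged at V/F = 0.6645.
Compositions from xᵢ = zᵢ/(1+V/F(Kᵢ−1)), yᵢ = Kᵢxᵢ:
  1: x = 0.1910, y = 0.6246
  2: x = 0.0514, y = 0.1285
  3: x = 0.2811, y = 0.1040
  4: x = 0.4766, y = 0.1430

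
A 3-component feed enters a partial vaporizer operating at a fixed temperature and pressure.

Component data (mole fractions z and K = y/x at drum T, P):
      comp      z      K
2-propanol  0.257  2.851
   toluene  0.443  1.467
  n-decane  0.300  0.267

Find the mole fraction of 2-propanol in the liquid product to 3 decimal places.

Material balance + equilibrium reduce to Σ zᵢ(Kᵢ−1)/(1+ψ(Kᵢ−1)) = 0.
g(0) = ΣzᵢKᵢ − 1 = 0.463 and g(1) = 1 − Σzᵢ/Kᵢ = -0.516, so a root lies in (0, 1).
Newton iteration, ψ⁰ = 0.65:
  ψ = 0.650: g = -0.0454, g' = -0.826 → ψ = 0.595
  ψ = 0.595: g = -0.0018, g' = -0.766 → ψ = 0.593
Converged at ψ = 0.593.
Compositions from xᵢ = zᵢ/(1+ψ(Kᵢ−1)), yᵢ = Kᵢxᵢ:
  2-propanol: x = 0.123, y = 0.349
  toluene: x = 0.347, y = 0.509
  n-decane: x = 0.531, y = 0.142

x_2-propanol = 0.123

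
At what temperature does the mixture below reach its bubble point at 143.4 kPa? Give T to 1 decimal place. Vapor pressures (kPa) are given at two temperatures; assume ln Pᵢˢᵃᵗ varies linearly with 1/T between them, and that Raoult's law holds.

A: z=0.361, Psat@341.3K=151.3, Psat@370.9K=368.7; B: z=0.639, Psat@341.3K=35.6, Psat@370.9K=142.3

T = 358.1 K

Bubble-point temperature: ΣzᵢPᵢˢᵃᵗ(T) = P. Interpolate ln Pᵢˢᵃᵗ = aᵢ + bᵢ/T.
  T = 341.3 K: ΣzᵢPᵢˢᵃᵗ = 77.37 kPa
  T = 370.9 K: ΣzᵢPᵢˢᵃᵗ = 224.03 kPa
  T = 356.1 K: ΣzᵢPᵢˢᵃᵗ = 133.67 kPa
  T = 363.5 K: ΣzᵢPᵢˢᵃᵗ = 173.67 kPa
  T = 359.8 K: ΣzᵢPᵢˢᵃᵗ = 152.50 kPa
  T = 358.0 K: ΣzᵢPᵢˢᵃᵗ = 143.06 kPa
Interpolating between 358.0 K and 359.8 K gives T ≈ 358.1 K.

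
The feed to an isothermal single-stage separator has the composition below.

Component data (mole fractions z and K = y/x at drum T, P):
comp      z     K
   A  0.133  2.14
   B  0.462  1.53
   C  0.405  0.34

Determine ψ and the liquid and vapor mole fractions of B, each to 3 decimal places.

Rachford–Rice: g(ψ) = Σ zᵢ(Kᵢ−1)/(1+ψ(Kᵢ−1)) = 0.
Check two-phase: ΣzᵢKᵢ = 1.129 > 1 and Σzᵢ/Kᵢ = 1.555 > 1, so g(0) = 0.129 > 0 and g(1) = -0.555 < 0.
Newton iteration, ψ⁰ = 0.5:
  ψ = 0.500: g = -0.1088, g' = -0.544 → ψ = 0.300
  ψ = 0.300: g = -0.0091, g' = -0.467 → ψ = 0.281
Converged at ψ = 0.281.
Compositions from xᵢ = zᵢ/(1+ψ(Kᵢ−1)), yᵢ = Kᵢxᵢ:
  A: x = 0.101, y = 0.216
  B: x = 0.402, y = 0.615
  C: x = 0.497, y = 0.169

ψ = 0.281, x_B = 0.402, y_B = 0.615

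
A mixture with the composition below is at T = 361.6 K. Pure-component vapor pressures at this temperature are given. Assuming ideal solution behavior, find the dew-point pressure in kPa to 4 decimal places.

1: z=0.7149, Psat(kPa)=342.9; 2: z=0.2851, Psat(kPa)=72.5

Pdew = 166.1881 kPa

At the dew point ψ → 1, so Σzᵢ/Kᵢ = 1 with Kᵢ = Pᵢˢᵃᵗ/P ⇒ 1/P = Σzᵢ/Pᵢˢᵃᵗ.
1/P = 0.7149/342.9 + 0.2851/72.5 = 0.0060173 ⇒ P = 166.1881 kPa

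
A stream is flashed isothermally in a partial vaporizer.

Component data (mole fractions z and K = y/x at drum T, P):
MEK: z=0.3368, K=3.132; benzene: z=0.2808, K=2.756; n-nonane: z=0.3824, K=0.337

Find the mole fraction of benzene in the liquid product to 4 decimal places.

Newton–Raphson from β = 0.5:
  β = 0.5000: g = 0.23086, g' = -0.9803 → β = 0.7355
Converged at β = 0.7355.
Compositions from xᵢ = zᵢ/(1+β(Kᵢ−1)), yᵢ = Kᵢxᵢ:
  MEK: x = 0.1312, y = 0.4108
  benzene: x = 0.1225, y = 0.3377
  n-nonane: x = 0.7463, y = 0.2515

x_benzene = 0.1225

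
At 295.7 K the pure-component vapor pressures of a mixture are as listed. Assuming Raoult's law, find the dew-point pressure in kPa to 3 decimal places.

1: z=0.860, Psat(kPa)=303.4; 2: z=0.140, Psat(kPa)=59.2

Pdew = 192.330 kPa

At the dew point ψ → 1, so Σzᵢ/Kᵢ = 1 with Kᵢ = Pᵢˢᵃᵗ/P ⇒ 1/P = Σzᵢ/Pᵢˢᵃᵗ.
1/P = 0.860/303.4 + 0.140/59.2 = 0.005199 ⇒ P = 192.330 kPa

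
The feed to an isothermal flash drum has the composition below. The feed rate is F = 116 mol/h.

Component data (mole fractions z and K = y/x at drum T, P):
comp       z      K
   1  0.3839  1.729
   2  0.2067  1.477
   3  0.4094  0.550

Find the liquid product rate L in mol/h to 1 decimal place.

Rachford–Rice: g(β) = Σ zᵢ(Kᵢ−1)/(1+β(Kᵢ−1)) = 0.
g(0) = ΣzᵢKᵢ − 1 = 0.1942 and g(1) = 1 − Σzᵢ/Kᵢ = -0.1063, so a root lies in (0, 1).
Iterate (Newton) starting at β = 0.38:
  β = 0.3800: g = 0.08039, g' = -0.2794 → β = 0.6677
  β = 0.6677: g = -0.00034, g' = -0.2888 → β = 0.6665
Converged at β = 0.6665.
Then V = β·F = 0.6665·116 = 77.3 mol/h and L = F − V = 38.7 mol/h.

L = 38.7 mol/h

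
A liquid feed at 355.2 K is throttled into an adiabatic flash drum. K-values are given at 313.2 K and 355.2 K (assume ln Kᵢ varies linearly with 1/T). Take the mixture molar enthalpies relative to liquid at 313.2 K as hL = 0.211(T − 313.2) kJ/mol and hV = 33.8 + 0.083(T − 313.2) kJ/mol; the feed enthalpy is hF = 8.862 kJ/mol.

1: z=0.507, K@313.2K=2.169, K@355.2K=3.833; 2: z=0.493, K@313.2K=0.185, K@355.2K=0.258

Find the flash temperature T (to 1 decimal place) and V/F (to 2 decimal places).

Adiabatic flash: solve Rachford–Rice at each trial T, then check hF = ψ·hV(T) + (1−ψ)·hL(T).
  T = 313.2 K: K = (2.169, 0.185), RR gives ψ = 0.200, H_out = 6.772 kJ/mol
  T = 355.2 K: K = (3.833, 0.258), RR gives ψ = 0.509, H_out = 23.337 kJ/mol
  T = 334.2 K: K = (2.935, 0.221), RR gives ψ = 0.396, H_out = 16.749 kJ/mol
  T = 323.7 K: K = (2.536, 0.203), RR gives ψ = 0.315, H_out = 12.434 kJ/mol
  T = 318.4 K: K = (2.346, 0.194), RR gives ψ = 0.263, H_out = 9.800 kJ/mol
  T = 315.8 K: K = (2.257, 0.189), RR gives ψ = 0.233, H_out = 8.350 kJ/mol
  T = 317.1 K: K = (2.301, 0.192), RR gives ψ = 0.248, H_out = 9.090 kJ/mol
Linear interpolation between T = 315.8 (H_out = 8.350) and T = 317.1 (H_out = 9.090) on hF = 8.862 gives T ≈ 316.7 K, at which ψ = 0.24.

T = 316.7 K, V/F = 0.24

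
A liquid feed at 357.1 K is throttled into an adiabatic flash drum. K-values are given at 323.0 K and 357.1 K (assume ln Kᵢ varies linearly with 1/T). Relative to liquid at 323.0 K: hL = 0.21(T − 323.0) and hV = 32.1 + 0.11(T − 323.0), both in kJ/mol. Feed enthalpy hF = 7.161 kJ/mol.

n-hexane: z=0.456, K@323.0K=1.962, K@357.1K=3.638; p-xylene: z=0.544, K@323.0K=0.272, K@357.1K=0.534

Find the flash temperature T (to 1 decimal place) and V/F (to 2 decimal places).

Adiabatic flash: solve Rachford–Rice at each trial T, then check hF = ψ·hV(T) + (1−ψ)·hL(T).
  T = 323.0 K: K = (1.962, 0.272), RR gives ψ = 0.061, H_out = 1.954 kJ/mol
  T = 357.1 K: K = (3.638, 0.534), RR gives ψ = 0.772, H_out = 29.319 kJ/mol
  T = 340.1 K: K = (2.716, 0.388), RR gives ψ = 0.428, H_out = 16.599 kJ/mol
  T = 331.6 K: K = (2.320, 0.327), RR gives ψ = 0.265, H_out = 10.091 kJ/mol
  T = 327.3 K: K = (2.136, 0.298), RR gives ψ = 0.171, H_out = 6.322 kJ/mol
  T = 329.5 K: K = (2.229, 0.313), RR gives ψ = 0.221, H_out = 8.309 kJ/mol
Linear interpolation between T = 327.3 (H_out = 6.322) and T = 329.5 (H_out = 8.309) on hF = 7.161 gives T ≈ 328.2 K, at which ψ = 0.19.

T = 328.2 K, V/F = 0.19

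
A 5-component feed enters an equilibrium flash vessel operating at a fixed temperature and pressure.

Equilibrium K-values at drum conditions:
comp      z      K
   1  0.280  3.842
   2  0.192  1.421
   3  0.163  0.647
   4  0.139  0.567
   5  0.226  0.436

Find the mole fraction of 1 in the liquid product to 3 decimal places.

x_1 = 0.101

Newton–Raphson from β = 0.5:
  β = 0.500: g = 0.0713, g' = -0.621 → β = 0.615
  β = 0.615: g = 0.0033, g' = -0.571 → β = 0.620
Converged at β = 0.620.
Compositions from xᵢ = zᵢ/(1+β(Kᵢ−1)), yᵢ = Kᵢxᵢ:
  1: x = 0.101, y = 0.389
  2: x = 0.152, y = 0.216
  3: x = 0.209, y = 0.135
  4: x = 0.190, y = 0.108
  5: x = 0.348, y = 0.152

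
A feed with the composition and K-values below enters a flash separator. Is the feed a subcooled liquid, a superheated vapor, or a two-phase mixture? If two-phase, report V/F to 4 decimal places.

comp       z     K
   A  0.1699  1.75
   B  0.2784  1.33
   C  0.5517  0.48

subcooled liquid

ΣzᵢKᵢ = 0.9324; Σzᵢ/Kᵢ = 1.4558.
Since ΣzᵢKᵢ < 1 the mixture is below its bubble point — single liquid phase.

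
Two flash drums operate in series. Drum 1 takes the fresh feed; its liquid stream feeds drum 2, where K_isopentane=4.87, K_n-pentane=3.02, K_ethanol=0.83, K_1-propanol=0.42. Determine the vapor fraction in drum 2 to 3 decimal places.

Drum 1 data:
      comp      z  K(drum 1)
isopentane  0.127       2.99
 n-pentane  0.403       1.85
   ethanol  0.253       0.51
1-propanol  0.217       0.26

V/F (drum 2) = 0.617

Drum 1:
Let ψ₁ = V/F and solve Σ zᵢ(Kᵢ−1)/(1+ψ₁(Kᵢ−1)) = 0.
Feasibility: ΣzᵢKᵢ = 1.311, Σzᵢ/Kᵢ = 1.591 — both > 1, two phases present.
Newton iteration, ψ₁⁰ = 0.69:
  ψ₁ = 0.690: g = -0.1930, g' = -0.840 → ψ₁ = 0.460
  ψ₁ = 0.460: g = -0.0254, g' = -0.662 → ψ₁ = 0.422
Converged at ψ₁ = 0.422.
Drum-1 compositions:
  isopentane: x = 0.069, y = 0.207
  n-pentane: x = 0.297, y = 0.549
  ethanol: x = 0.319, y = 0.163
  1-propanol: x = 0.315, y = 0.082
Drum-2 feed = drum-1 liquid: z₂ = (0.0691, 0.2967, 0.3189, 0.3154).
Drum 2:
Let ψ₂ = V/F and solve Σ zᵢ(Kᵢ−1)/(1+ψ₂(Kᵢ−1)) = 0.
g(0) = ΣzᵢKᵢ − 1 = 0.629 and g(1) = 1 − Σzᵢ/Kᵢ = -0.248, so a root lies in (0, 1).
Newton–Raphson from ψ₂ = 0.5:
  ψ₂ = 0.500: g = 0.0724, g' = -0.641 → ψ₂ = 0.613
  ψ₂ = 0.613: g = 0.0028, g' = -0.600 → ψ₂ = 0.617
Converged at ψ₂ = 0.617.
  isopentane: x = 0.020, y = 0.099
  n-pentane: x = 0.132, y = 0.399
  ethanol: x = 0.356, y = 0.296
  1-propanol: x = 0.491, y = 0.206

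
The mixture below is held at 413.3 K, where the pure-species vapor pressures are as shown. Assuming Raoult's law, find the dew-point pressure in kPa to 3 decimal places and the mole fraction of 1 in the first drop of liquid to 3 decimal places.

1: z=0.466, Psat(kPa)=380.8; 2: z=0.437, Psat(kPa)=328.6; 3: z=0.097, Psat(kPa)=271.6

At the dew point ψ → 1, so Σzᵢ/Kᵢ = 1 with Kᵢ = Pᵢˢᵃᵗ/P ⇒ 1/P = Σzᵢ/Pᵢˢᵃᵗ.
1/P = 0.466/380.8 + 0.437/328.6 + 0.097/271.6 = 0.002911 ⇒ P = 343.552 kPa
xᵢ = zᵢP/Pᵢˢᵃᵗ ⇒ x_1 = 0.466·343.552/380.8 = 0.420

Pdew = 343.552 kPa, x_1 = 0.420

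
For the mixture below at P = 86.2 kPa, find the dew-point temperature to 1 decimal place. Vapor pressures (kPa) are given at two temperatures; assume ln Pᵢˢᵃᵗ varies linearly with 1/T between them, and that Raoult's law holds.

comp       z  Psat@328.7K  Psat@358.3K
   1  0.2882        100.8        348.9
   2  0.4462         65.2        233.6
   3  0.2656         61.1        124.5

Dew-point temperature: Σzᵢ·P/Pᵢˢᵃᵗ(T) = 1. Interpolate ln Pᵢˢᵃᵗ = aᵢ + bᵢ/T.
  T = 328.7 K: ΣzᵢP/Pᵢˢᵃᵗ = 1.2111
  T = 358.3 K: ΣzᵢP/Pᵢˢᵃᵗ = 0.4197
  T = 343.5 K: ΣzᵢP/Pᵢˢᵃᵗ = 0.6907
  T = 336.1 K: ΣzᵢP/Pᵢˢᵃᵗ = 0.9068
  T = 332.4 K: ΣzᵢP/Pᵢˢᵃᵗ = 1.0457
  T = 334.2 K: ΣzᵢP/Pᵢˢᵃᵗ = 0.9751
  T = 333.3 K: ΣzᵢP/Pᵢˢᵃᵗ = 1.0096
  T = 333.8 K: ΣzᵢP/Pᵢˢᵃᵗ = 0.9903
Interpolating between 333.3 K and 333.8 K gives T ≈ 333.5 K.

T = 333.5 K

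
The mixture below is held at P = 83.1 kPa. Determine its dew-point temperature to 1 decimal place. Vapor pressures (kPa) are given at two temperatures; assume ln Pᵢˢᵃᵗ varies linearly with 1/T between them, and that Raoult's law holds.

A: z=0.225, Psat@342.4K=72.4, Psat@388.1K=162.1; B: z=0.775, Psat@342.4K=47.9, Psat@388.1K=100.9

T = 369.6 K

Dew-point temperature: Σzᵢ·P/Pᵢˢᵃᵗ(T) = 1. Interpolate ln Pᵢˢᵃᵗ = aᵢ + bᵢ/T.
  T = 342.4 K: ΣzᵢP/Pᵢˢᵃᵗ = 1.6028
  T = 388.1 K: ΣzᵢP/Pᵢˢᵃᵗ = 0.7536
  T = 365.2 K: ΣzᵢP/Pᵢˢᵃᵗ = 1.0742
  T = 376.6 K: ΣzᵢP/Pᵢˢᵃᵗ = 0.8956
  T = 370.9 K: ΣzᵢP/Pᵢˢᵃᵗ = 0.9795
  T = 368.0 K: ΣzᵢP/Pᵢˢᵃᵗ = 1.0262
Interpolating between 368.0 K and 370.9 K gives T ≈ 369.6 K.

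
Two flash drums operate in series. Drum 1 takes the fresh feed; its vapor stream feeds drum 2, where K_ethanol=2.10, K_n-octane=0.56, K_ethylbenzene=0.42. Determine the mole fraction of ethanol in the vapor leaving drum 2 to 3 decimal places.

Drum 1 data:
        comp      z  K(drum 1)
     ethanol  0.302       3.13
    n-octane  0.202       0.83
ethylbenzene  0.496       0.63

Drum 1:
Let ψ₁ = V/F and solve Σ zᵢ(Kᵢ−1)/(1+ψ₁(Kᵢ−1)) = 0.
g(0) = ΣzᵢKᵢ − 1 = 0.425 and g(1) = 1 − Σzᵢ/Kᵢ = -0.127, so a root lies in (0, 1).
Newton–Raphson from ψ₁ = 0.49:
  ψ₁ = 0.490: g = 0.0531, g' = -0.436 → ψ₁ = 0.612
  ψ₁ = 0.612: g = 0.0038, g' = -0.379 → ψ₁ = 0.622
Converged at ψ₁ = 0.622.
Drum-1 compositions:
  ethanol: x = 0.130, y = 0.407
  n-octane: x = 0.226, y = 0.187
  ethylbenzene: x = 0.644, y = 0.406
Drum-2 feed = drum-1 vapor: z₂ = (0.4067, 0.1875, 0.4058).
Drum 2:
Rachford–Rice: g(ψ₂) = Σ zᵢ(Kᵢ−1)/(1+ψ₂(Kᵢ−1)) = 0.
g(0) = ΣzᵢKᵢ − 1 = 0.129 and g(1) = 1 − Σzᵢ/Kᵢ = -0.495, so a root lies in (0, 1).
Newton–Raphson from ψ₂ = 0.5:
  ψ₂ = 0.500: g = -0.1487, g' = -0.535 → ψ₂ = 0.222
  ψ₂ = 0.222: g = -0.0022, g' = -0.542 → ψ₂ = 0.218
Converged at ψ₂ = 0.218.
  ethanol: x = 0.328, y = 0.689
  n-octane: x = 0.207, y = 0.116
  ethylbenzene: x = 0.465, y = 0.195

y_ethanol (drum 2) = 0.689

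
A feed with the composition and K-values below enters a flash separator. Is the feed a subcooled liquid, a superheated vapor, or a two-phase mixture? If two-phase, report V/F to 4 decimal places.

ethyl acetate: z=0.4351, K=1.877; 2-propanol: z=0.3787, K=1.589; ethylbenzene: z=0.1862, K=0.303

ΣzᵢKᵢ = 1.4749; Σzᵢ/Kᵢ = 1.0847.
Both exceed 1, so a two-phase solution exists.
Let ψ = V/F and solve Σ zᵢ(Kᵢ−1)/(1+ψ(Kᵢ−1)) = 0.
Newton iteration, ψ⁰ = 0.61:
  ψ = 0.6100: g = 0.18692, g' = -0.4869 → ψ = 0.9939
  ψ = 0.9939: g = -0.07782, g' = -1.1060 → ψ = 0.9235
  ψ = 0.9235: g = -0.00895, g' = -0.8698 → ψ = 0.9132
  ψ = 0.9132: g = -0.00014, g' = -0.8434 → ψ = 0.9131
Converged at ψ = 0.9131.

two-phase, V/F = 0.9131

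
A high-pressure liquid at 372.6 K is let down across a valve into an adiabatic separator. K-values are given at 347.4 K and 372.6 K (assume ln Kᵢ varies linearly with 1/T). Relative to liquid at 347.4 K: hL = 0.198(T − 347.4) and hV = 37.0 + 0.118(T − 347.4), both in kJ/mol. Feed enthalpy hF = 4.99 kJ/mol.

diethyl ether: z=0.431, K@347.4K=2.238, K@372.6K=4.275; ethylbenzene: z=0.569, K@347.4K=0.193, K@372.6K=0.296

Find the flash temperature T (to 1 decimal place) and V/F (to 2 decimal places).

T = 349.5 K, V/F = 0.12

Adiabatic flash: solve Rachford–Rice at each trial T, then check hF = ψ·hV(T) + (1−ψ)·hL(T).
  T = 347.4 K: K = (2.238, 0.193), RR gives ψ = 0.074, H_out = 2.755 kJ/mol
  T = 372.6 K: K = (4.275, 0.296), RR gives ψ = 0.438, H_out = 20.329 kJ/mol
  T = 360.0 K: K = (3.128, 0.241), RR gives ψ = 0.300, H_out = 13.306 kJ/mol
  T = 353.7 K: K = (2.654, 0.216), RR gives ψ = 0.206, H_out = 8.755 kJ/mol
  T = 350.5 K: K = (2.436, 0.204), RR gives ψ = 0.145, H_out = 5.950 kJ/mol
  T = 348.9 K: K = (2.332, 0.198), RR gives ψ = 0.110, H_out = 4.370 kJ/mol
Linear interpolation between T = 348.9 (H_out = 4.370) and T = 350.5 (H_out = 5.950) on hF = 4.99 gives T ≈ 349.5 K, at which ψ = 0.12.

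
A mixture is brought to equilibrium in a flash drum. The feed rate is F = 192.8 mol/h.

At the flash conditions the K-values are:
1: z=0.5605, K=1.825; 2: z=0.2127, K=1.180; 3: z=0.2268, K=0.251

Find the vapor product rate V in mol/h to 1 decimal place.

V = 126.6 mol/h

Newton iteration, ψ⁰ = 0.45:
  ψ = 0.4500: g = 0.11640, g' = -0.4983 → ψ = 0.6836
  ψ = 0.6836: g = -0.01836, g' = -0.6957 → ψ = 0.6572
  ψ = 0.6572: g = -0.00049, g' = -0.6594 → ψ = 0.6565
Converged at ψ = 0.6565.
Then V = ψ·F = 0.6565·192.8 = 126.6 mol/h and L = F − V = 66.2 mol/h.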